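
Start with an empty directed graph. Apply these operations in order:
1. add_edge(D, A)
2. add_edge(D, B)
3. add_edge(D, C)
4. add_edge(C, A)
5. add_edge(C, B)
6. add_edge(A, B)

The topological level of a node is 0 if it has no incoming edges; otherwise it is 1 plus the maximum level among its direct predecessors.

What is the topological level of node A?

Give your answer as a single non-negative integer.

Op 1: add_edge(D, A). Edges now: 1
Op 2: add_edge(D, B). Edges now: 2
Op 3: add_edge(D, C). Edges now: 3
Op 4: add_edge(C, A). Edges now: 4
Op 5: add_edge(C, B). Edges now: 5
Op 6: add_edge(A, B). Edges now: 6
Compute levels (Kahn BFS):
  sources (in-degree 0): D
  process D: level=0
    D->A: in-degree(A)=1, level(A)>=1
    D->B: in-degree(B)=2, level(B)>=1
    D->C: in-degree(C)=0, level(C)=1, enqueue
  process C: level=1
    C->A: in-degree(A)=0, level(A)=2, enqueue
    C->B: in-degree(B)=1, level(B)>=2
  process A: level=2
    A->B: in-degree(B)=0, level(B)=3, enqueue
  process B: level=3
All levels: A:2, B:3, C:1, D:0
level(A) = 2

Answer: 2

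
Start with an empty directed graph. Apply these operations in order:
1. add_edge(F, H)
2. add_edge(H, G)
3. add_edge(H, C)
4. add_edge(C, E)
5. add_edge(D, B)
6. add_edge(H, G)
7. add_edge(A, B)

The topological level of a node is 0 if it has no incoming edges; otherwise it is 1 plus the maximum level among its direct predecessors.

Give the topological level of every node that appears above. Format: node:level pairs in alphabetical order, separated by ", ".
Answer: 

Answer: A:0, B:1, C:2, D:0, E:3, F:0, G:2, H:1

Derivation:
Op 1: add_edge(F, H). Edges now: 1
Op 2: add_edge(H, G). Edges now: 2
Op 3: add_edge(H, C). Edges now: 3
Op 4: add_edge(C, E). Edges now: 4
Op 5: add_edge(D, B). Edges now: 5
Op 6: add_edge(H, G) (duplicate, no change). Edges now: 5
Op 7: add_edge(A, B). Edges now: 6
Compute levels (Kahn BFS):
  sources (in-degree 0): A, D, F
  process A: level=0
    A->B: in-degree(B)=1, level(B)>=1
  process D: level=0
    D->B: in-degree(B)=0, level(B)=1, enqueue
  process F: level=0
    F->H: in-degree(H)=0, level(H)=1, enqueue
  process B: level=1
  process H: level=1
    H->C: in-degree(C)=0, level(C)=2, enqueue
    H->G: in-degree(G)=0, level(G)=2, enqueue
  process C: level=2
    C->E: in-degree(E)=0, level(E)=3, enqueue
  process G: level=2
  process E: level=3
All levels: A:0, B:1, C:2, D:0, E:3, F:0, G:2, H:1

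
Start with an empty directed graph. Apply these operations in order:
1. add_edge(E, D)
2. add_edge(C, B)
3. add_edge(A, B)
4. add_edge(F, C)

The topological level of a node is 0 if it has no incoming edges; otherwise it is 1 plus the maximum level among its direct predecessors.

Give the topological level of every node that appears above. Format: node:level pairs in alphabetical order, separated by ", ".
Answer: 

Op 1: add_edge(E, D). Edges now: 1
Op 2: add_edge(C, B). Edges now: 2
Op 3: add_edge(A, B). Edges now: 3
Op 4: add_edge(F, C). Edges now: 4
Compute levels (Kahn BFS):
  sources (in-degree 0): A, E, F
  process A: level=0
    A->B: in-degree(B)=1, level(B)>=1
  process E: level=0
    E->D: in-degree(D)=0, level(D)=1, enqueue
  process F: level=0
    F->C: in-degree(C)=0, level(C)=1, enqueue
  process D: level=1
  process C: level=1
    C->B: in-degree(B)=0, level(B)=2, enqueue
  process B: level=2
All levels: A:0, B:2, C:1, D:1, E:0, F:0

Answer: A:0, B:2, C:1, D:1, E:0, F:0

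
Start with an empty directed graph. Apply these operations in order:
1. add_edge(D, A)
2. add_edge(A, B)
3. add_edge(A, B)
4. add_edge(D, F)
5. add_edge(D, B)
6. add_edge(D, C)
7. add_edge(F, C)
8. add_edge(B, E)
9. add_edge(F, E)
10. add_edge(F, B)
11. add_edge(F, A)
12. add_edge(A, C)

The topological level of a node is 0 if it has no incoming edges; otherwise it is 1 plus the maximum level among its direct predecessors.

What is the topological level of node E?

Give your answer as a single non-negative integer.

Answer: 4

Derivation:
Op 1: add_edge(D, A). Edges now: 1
Op 2: add_edge(A, B). Edges now: 2
Op 3: add_edge(A, B) (duplicate, no change). Edges now: 2
Op 4: add_edge(D, F). Edges now: 3
Op 5: add_edge(D, B). Edges now: 4
Op 6: add_edge(D, C). Edges now: 5
Op 7: add_edge(F, C). Edges now: 6
Op 8: add_edge(B, E). Edges now: 7
Op 9: add_edge(F, E). Edges now: 8
Op 10: add_edge(F, B). Edges now: 9
Op 11: add_edge(F, A). Edges now: 10
Op 12: add_edge(A, C). Edges now: 11
Compute levels (Kahn BFS):
  sources (in-degree 0): D
  process D: level=0
    D->A: in-degree(A)=1, level(A)>=1
    D->B: in-degree(B)=2, level(B)>=1
    D->C: in-degree(C)=2, level(C)>=1
    D->F: in-degree(F)=0, level(F)=1, enqueue
  process F: level=1
    F->A: in-degree(A)=0, level(A)=2, enqueue
    F->B: in-degree(B)=1, level(B)>=2
    F->C: in-degree(C)=1, level(C)>=2
    F->E: in-degree(E)=1, level(E)>=2
  process A: level=2
    A->B: in-degree(B)=0, level(B)=3, enqueue
    A->C: in-degree(C)=0, level(C)=3, enqueue
  process B: level=3
    B->E: in-degree(E)=0, level(E)=4, enqueue
  process C: level=3
  process E: level=4
All levels: A:2, B:3, C:3, D:0, E:4, F:1
level(E) = 4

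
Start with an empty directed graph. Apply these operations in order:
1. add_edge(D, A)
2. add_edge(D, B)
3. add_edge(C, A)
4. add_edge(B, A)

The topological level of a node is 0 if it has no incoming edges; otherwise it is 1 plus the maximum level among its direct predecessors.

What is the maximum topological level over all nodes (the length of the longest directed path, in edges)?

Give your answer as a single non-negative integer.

Answer: 2

Derivation:
Op 1: add_edge(D, A). Edges now: 1
Op 2: add_edge(D, B). Edges now: 2
Op 3: add_edge(C, A). Edges now: 3
Op 4: add_edge(B, A). Edges now: 4
Compute levels (Kahn BFS):
  sources (in-degree 0): C, D
  process C: level=0
    C->A: in-degree(A)=2, level(A)>=1
  process D: level=0
    D->A: in-degree(A)=1, level(A)>=1
    D->B: in-degree(B)=0, level(B)=1, enqueue
  process B: level=1
    B->A: in-degree(A)=0, level(A)=2, enqueue
  process A: level=2
All levels: A:2, B:1, C:0, D:0
max level = 2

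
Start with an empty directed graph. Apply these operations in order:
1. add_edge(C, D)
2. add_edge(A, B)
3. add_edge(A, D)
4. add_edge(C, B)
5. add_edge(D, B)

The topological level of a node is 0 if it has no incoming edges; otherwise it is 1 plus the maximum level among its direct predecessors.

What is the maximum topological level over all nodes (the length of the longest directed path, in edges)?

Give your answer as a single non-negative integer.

Answer: 2

Derivation:
Op 1: add_edge(C, D). Edges now: 1
Op 2: add_edge(A, B). Edges now: 2
Op 3: add_edge(A, D). Edges now: 3
Op 4: add_edge(C, B). Edges now: 4
Op 5: add_edge(D, B). Edges now: 5
Compute levels (Kahn BFS):
  sources (in-degree 0): A, C
  process A: level=0
    A->B: in-degree(B)=2, level(B)>=1
    A->D: in-degree(D)=1, level(D)>=1
  process C: level=0
    C->B: in-degree(B)=1, level(B)>=1
    C->D: in-degree(D)=0, level(D)=1, enqueue
  process D: level=1
    D->B: in-degree(B)=0, level(B)=2, enqueue
  process B: level=2
All levels: A:0, B:2, C:0, D:1
max level = 2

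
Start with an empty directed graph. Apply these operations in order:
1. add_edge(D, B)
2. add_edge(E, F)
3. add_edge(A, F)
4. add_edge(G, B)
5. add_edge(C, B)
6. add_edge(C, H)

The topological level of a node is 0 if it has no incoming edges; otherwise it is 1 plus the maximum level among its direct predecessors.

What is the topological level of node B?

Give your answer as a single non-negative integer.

Answer: 1

Derivation:
Op 1: add_edge(D, B). Edges now: 1
Op 2: add_edge(E, F). Edges now: 2
Op 3: add_edge(A, F). Edges now: 3
Op 4: add_edge(G, B). Edges now: 4
Op 5: add_edge(C, B). Edges now: 5
Op 6: add_edge(C, H). Edges now: 6
Compute levels (Kahn BFS):
  sources (in-degree 0): A, C, D, E, G
  process A: level=0
    A->F: in-degree(F)=1, level(F)>=1
  process C: level=0
    C->B: in-degree(B)=2, level(B)>=1
    C->H: in-degree(H)=0, level(H)=1, enqueue
  process D: level=0
    D->B: in-degree(B)=1, level(B)>=1
  process E: level=0
    E->F: in-degree(F)=0, level(F)=1, enqueue
  process G: level=0
    G->B: in-degree(B)=0, level(B)=1, enqueue
  process H: level=1
  process F: level=1
  process B: level=1
All levels: A:0, B:1, C:0, D:0, E:0, F:1, G:0, H:1
level(B) = 1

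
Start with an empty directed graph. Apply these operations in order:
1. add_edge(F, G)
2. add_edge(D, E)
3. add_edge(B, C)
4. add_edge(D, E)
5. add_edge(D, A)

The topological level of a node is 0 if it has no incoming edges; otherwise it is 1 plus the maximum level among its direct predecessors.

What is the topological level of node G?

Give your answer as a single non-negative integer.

Answer: 1

Derivation:
Op 1: add_edge(F, G). Edges now: 1
Op 2: add_edge(D, E). Edges now: 2
Op 3: add_edge(B, C). Edges now: 3
Op 4: add_edge(D, E) (duplicate, no change). Edges now: 3
Op 5: add_edge(D, A). Edges now: 4
Compute levels (Kahn BFS):
  sources (in-degree 0): B, D, F
  process B: level=0
    B->C: in-degree(C)=0, level(C)=1, enqueue
  process D: level=0
    D->A: in-degree(A)=0, level(A)=1, enqueue
    D->E: in-degree(E)=0, level(E)=1, enqueue
  process F: level=0
    F->G: in-degree(G)=0, level(G)=1, enqueue
  process C: level=1
  process A: level=1
  process E: level=1
  process G: level=1
All levels: A:1, B:0, C:1, D:0, E:1, F:0, G:1
level(G) = 1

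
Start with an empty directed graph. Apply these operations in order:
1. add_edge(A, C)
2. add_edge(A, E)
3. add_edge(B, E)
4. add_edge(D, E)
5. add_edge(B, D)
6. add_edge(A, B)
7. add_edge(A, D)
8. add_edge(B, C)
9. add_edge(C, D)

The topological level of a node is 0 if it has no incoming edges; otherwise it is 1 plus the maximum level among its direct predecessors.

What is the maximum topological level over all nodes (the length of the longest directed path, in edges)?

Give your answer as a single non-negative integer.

Answer: 4

Derivation:
Op 1: add_edge(A, C). Edges now: 1
Op 2: add_edge(A, E). Edges now: 2
Op 3: add_edge(B, E). Edges now: 3
Op 4: add_edge(D, E). Edges now: 4
Op 5: add_edge(B, D). Edges now: 5
Op 6: add_edge(A, B). Edges now: 6
Op 7: add_edge(A, D). Edges now: 7
Op 8: add_edge(B, C). Edges now: 8
Op 9: add_edge(C, D). Edges now: 9
Compute levels (Kahn BFS):
  sources (in-degree 0): A
  process A: level=0
    A->B: in-degree(B)=0, level(B)=1, enqueue
    A->C: in-degree(C)=1, level(C)>=1
    A->D: in-degree(D)=2, level(D)>=1
    A->E: in-degree(E)=2, level(E)>=1
  process B: level=1
    B->C: in-degree(C)=0, level(C)=2, enqueue
    B->D: in-degree(D)=1, level(D)>=2
    B->E: in-degree(E)=1, level(E)>=2
  process C: level=2
    C->D: in-degree(D)=0, level(D)=3, enqueue
  process D: level=3
    D->E: in-degree(E)=0, level(E)=4, enqueue
  process E: level=4
All levels: A:0, B:1, C:2, D:3, E:4
max level = 4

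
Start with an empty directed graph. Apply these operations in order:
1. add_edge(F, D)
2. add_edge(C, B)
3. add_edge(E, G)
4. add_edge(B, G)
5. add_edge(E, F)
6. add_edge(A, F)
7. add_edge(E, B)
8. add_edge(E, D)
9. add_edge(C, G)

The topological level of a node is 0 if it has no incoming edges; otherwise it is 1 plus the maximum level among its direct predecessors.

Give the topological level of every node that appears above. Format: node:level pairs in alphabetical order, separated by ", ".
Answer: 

Op 1: add_edge(F, D). Edges now: 1
Op 2: add_edge(C, B). Edges now: 2
Op 3: add_edge(E, G). Edges now: 3
Op 4: add_edge(B, G). Edges now: 4
Op 5: add_edge(E, F). Edges now: 5
Op 6: add_edge(A, F). Edges now: 6
Op 7: add_edge(E, B). Edges now: 7
Op 8: add_edge(E, D). Edges now: 8
Op 9: add_edge(C, G). Edges now: 9
Compute levels (Kahn BFS):
  sources (in-degree 0): A, C, E
  process A: level=0
    A->F: in-degree(F)=1, level(F)>=1
  process C: level=0
    C->B: in-degree(B)=1, level(B)>=1
    C->G: in-degree(G)=2, level(G)>=1
  process E: level=0
    E->B: in-degree(B)=0, level(B)=1, enqueue
    E->D: in-degree(D)=1, level(D)>=1
    E->F: in-degree(F)=0, level(F)=1, enqueue
    E->G: in-degree(G)=1, level(G)>=1
  process B: level=1
    B->G: in-degree(G)=0, level(G)=2, enqueue
  process F: level=1
    F->D: in-degree(D)=0, level(D)=2, enqueue
  process G: level=2
  process D: level=2
All levels: A:0, B:1, C:0, D:2, E:0, F:1, G:2

Answer: A:0, B:1, C:0, D:2, E:0, F:1, G:2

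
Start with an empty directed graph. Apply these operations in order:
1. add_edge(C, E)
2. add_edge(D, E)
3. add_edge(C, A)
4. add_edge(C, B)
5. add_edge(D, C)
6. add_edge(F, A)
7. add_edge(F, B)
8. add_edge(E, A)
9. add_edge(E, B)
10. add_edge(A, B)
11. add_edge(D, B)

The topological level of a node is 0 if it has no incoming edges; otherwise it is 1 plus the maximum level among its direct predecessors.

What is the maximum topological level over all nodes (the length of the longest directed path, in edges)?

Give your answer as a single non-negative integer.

Answer: 4

Derivation:
Op 1: add_edge(C, E). Edges now: 1
Op 2: add_edge(D, E). Edges now: 2
Op 3: add_edge(C, A). Edges now: 3
Op 4: add_edge(C, B). Edges now: 4
Op 5: add_edge(D, C). Edges now: 5
Op 6: add_edge(F, A). Edges now: 6
Op 7: add_edge(F, B). Edges now: 7
Op 8: add_edge(E, A). Edges now: 8
Op 9: add_edge(E, B). Edges now: 9
Op 10: add_edge(A, B). Edges now: 10
Op 11: add_edge(D, B). Edges now: 11
Compute levels (Kahn BFS):
  sources (in-degree 0): D, F
  process D: level=0
    D->B: in-degree(B)=4, level(B)>=1
    D->C: in-degree(C)=0, level(C)=1, enqueue
    D->E: in-degree(E)=1, level(E)>=1
  process F: level=0
    F->A: in-degree(A)=2, level(A)>=1
    F->B: in-degree(B)=3, level(B)>=1
  process C: level=1
    C->A: in-degree(A)=1, level(A)>=2
    C->B: in-degree(B)=2, level(B)>=2
    C->E: in-degree(E)=0, level(E)=2, enqueue
  process E: level=2
    E->A: in-degree(A)=0, level(A)=3, enqueue
    E->B: in-degree(B)=1, level(B)>=3
  process A: level=3
    A->B: in-degree(B)=0, level(B)=4, enqueue
  process B: level=4
All levels: A:3, B:4, C:1, D:0, E:2, F:0
max level = 4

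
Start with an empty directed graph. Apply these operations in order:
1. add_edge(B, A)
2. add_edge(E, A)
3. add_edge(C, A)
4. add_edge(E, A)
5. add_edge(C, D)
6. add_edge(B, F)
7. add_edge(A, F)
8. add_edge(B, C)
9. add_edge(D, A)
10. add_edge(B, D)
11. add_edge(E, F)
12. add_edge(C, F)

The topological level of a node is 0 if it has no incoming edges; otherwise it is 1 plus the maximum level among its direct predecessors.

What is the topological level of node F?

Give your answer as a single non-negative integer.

Answer: 4

Derivation:
Op 1: add_edge(B, A). Edges now: 1
Op 2: add_edge(E, A). Edges now: 2
Op 3: add_edge(C, A). Edges now: 3
Op 4: add_edge(E, A) (duplicate, no change). Edges now: 3
Op 5: add_edge(C, D). Edges now: 4
Op 6: add_edge(B, F). Edges now: 5
Op 7: add_edge(A, F). Edges now: 6
Op 8: add_edge(B, C). Edges now: 7
Op 9: add_edge(D, A). Edges now: 8
Op 10: add_edge(B, D). Edges now: 9
Op 11: add_edge(E, F). Edges now: 10
Op 12: add_edge(C, F). Edges now: 11
Compute levels (Kahn BFS):
  sources (in-degree 0): B, E
  process B: level=0
    B->A: in-degree(A)=3, level(A)>=1
    B->C: in-degree(C)=0, level(C)=1, enqueue
    B->D: in-degree(D)=1, level(D)>=1
    B->F: in-degree(F)=3, level(F)>=1
  process E: level=0
    E->A: in-degree(A)=2, level(A)>=1
    E->F: in-degree(F)=2, level(F)>=1
  process C: level=1
    C->A: in-degree(A)=1, level(A)>=2
    C->D: in-degree(D)=0, level(D)=2, enqueue
    C->F: in-degree(F)=1, level(F)>=2
  process D: level=2
    D->A: in-degree(A)=0, level(A)=3, enqueue
  process A: level=3
    A->F: in-degree(F)=0, level(F)=4, enqueue
  process F: level=4
All levels: A:3, B:0, C:1, D:2, E:0, F:4
level(F) = 4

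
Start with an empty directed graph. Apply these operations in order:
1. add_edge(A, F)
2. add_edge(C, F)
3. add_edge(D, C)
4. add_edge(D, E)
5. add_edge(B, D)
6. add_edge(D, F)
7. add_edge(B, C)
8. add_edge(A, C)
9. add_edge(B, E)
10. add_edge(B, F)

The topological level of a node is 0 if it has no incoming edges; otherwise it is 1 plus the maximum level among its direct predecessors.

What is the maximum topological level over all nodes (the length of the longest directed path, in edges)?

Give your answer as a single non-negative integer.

Answer: 3

Derivation:
Op 1: add_edge(A, F). Edges now: 1
Op 2: add_edge(C, F). Edges now: 2
Op 3: add_edge(D, C). Edges now: 3
Op 4: add_edge(D, E). Edges now: 4
Op 5: add_edge(B, D). Edges now: 5
Op 6: add_edge(D, F). Edges now: 6
Op 7: add_edge(B, C). Edges now: 7
Op 8: add_edge(A, C). Edges now: 8
Op 9: add_edge(B, E). Edges now: 9
Op 10: add_edge(B, F). Edges now: 10
Compute levels (Kahn BFS):
  sources (in-degree 0): A, B
  process A: level=0
    A->C: in-degree(C)=2, level(C)>=1
    A->F: in-degree(F)=3, level(F)>=1
  process B: level=0
    B->C: in-degree(C)=1, level(C)>=1
    B->D: in-degree(D)=0, level(D)=1, enqueue
    B->E: in-degree(E)=1, level(E)>=1
    B->F: in-degree(F)=2, level(F)>=1
  process D: level=1
    D->C: in-degree(C)=0, level(C)=2, enqueue
    D->E: in-degree(E)=0, level(E)=2, enqueue
    D->F: in-degree(F)=1, level(F)>=2
  process C: level=2
    C->F: in-degree(F)=0, level(F)=3, enqueue
  process E: level=2
  process F: level=3
All levels: A:0, B:0, C:2, D:1, E:2, F:3
max level = 3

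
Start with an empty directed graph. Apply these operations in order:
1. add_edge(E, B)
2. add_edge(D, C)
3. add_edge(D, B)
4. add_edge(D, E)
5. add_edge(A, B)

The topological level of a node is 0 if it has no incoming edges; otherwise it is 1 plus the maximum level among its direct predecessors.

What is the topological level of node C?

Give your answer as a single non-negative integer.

Answer: 1

Derivation:
Op 1: add_edge(E, B). Edges now: 1
Op 2: add_edge(D, C). Edges now: 2
Op 3: add_edge(D, B). Edges now: 3
Op 4: add_edge(D, E). Edges now: 4
Op 5: add_edge(A, B). Edges now: 5
Compute levels (Kahn BFS):
  sources (in-degree 0): A, D
  process A: level=0
    A->B: in-degree(B)=2, level(B)>=1
  process D: level=0
    D->B: in-degree(B)=1, level(B)>=1
    D->C: in-degree(C)=0, level(C)=1, enqueue
    D->E: in-degree(E)=0, level(E)=1, enqueue
  process C: level=1
  process E: level=1
    E->B: in-degree(B)=0, level(B)=2, enqueue
  process B: level=2
All levels: A:0, B:2, C:1, D:0, E:1
level(C) = 1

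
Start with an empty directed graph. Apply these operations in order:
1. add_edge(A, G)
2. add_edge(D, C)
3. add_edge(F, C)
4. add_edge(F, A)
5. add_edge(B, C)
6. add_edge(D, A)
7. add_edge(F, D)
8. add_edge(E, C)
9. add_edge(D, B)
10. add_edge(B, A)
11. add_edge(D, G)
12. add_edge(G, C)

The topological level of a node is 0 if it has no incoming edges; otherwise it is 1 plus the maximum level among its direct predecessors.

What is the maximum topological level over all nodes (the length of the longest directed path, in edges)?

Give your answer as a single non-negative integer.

Op 1: add_edge(A, G). Edges now: 1
Op 2: add_edge(D, C). Edges now: 2
Op 3: add_edge(F, C). Edges now: 3
Op 4: add_edge(F, A). Edges now: 4
Op 5: add_edge(B, C). Edges now: 5
Op 6: add_edge(D, A). Edges now: 6
Op 7: add_edge(F, D). Edges now: 7
Op 8: add_edge(E, C). Edges now: 8
Op 9: add_edge(D, B). Edges now: 9
Op 10: add_edge(B, A). Edges now: 10
Op 11: add_edge(D, G). Edges now: 11
Op 12: add_edge(G, C). Edges now: 12
Compute levels (Kahn BFS):
  sources (in-degree 0): E, F
  process E: level=0
    E->C: in-degree(C)=4, level(C)>=1
  process F: level=0
    F->A: in-degree(A)=2, level(A)>=1
    F->C: in-degree(C)=3, level(C)>=1
    F->D: in-degree(D)=0, level(D)=1, enqueue
  process D: level=1
    D->A: in-degree(A)=1, level(A)>=2
    D->B: in-degree(B)=0, level(B)=2, enqueue
    D->C: in-degree(C)=2, level(C)>=2
    D->G: in-degree(G)=1, level(G)>=2
  process B: level=2
    B->A: in-degree(A)=0, level(A)=3, enqueue
    B->C: in-degree(C)=1, level(C)>=3
  process A: level=3
    A->G: in-degree(G)=0, level(G)=4, enqueue
  process G: level=4
    G->C: in-degree(C)=0, level(C)=5, enqueue
  process C: level=5
All levels: A:3, B:2, C:5, D:1, E:0, F:0, G:4
max level = 5

Answer: 5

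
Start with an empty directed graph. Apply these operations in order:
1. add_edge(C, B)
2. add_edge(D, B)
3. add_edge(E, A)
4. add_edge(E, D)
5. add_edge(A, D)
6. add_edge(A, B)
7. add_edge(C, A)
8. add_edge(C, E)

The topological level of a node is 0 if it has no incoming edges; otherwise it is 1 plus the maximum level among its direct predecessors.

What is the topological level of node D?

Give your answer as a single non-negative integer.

Op 1: add_edge(C, B). Edges now: 1
Op 2: add_edge(D, B). Edges now: 2
Op 3: add_edge(E, A). Edges now: 3
Op 4: add_edge(E, D). Edges now: 4
Op 5: add_edge(A, D). Edges now: 5
Op 6: add_edge(A, B). Edges now: 6
Op 7: add_edge(C, A). Edges now: 7
Op 8: add_edge(C, E). Edges now: 8
Compute levels (Kahn BFS):
  sources (in-degree 0): C
  process C: level=0
    C->A: in-degree(A)=1, level(A)>=1
    C->B: in-degree(B)=2, level(B)>=1
    C->E: in-degree(E)=0, level(E)=1, enqueue
  process E: level=1
    E->A: in-degree(A)=0, level(A)=2, enqueue
    E->D: in-degree(D)=1, level(D)>=2
  process A: level=2
    A->B: in-degree(B)=1, level(B)>=3
    A->D: in-degree(D)=0, level(D)=3, enqueue
  process D: level=3
    D->B: in-degree(B)=0, level(B)=4, enqueue
  process B: level=4
All levels: A:2, B:4, C:0, D:3, E:1
level(D) = 3

Answer: 3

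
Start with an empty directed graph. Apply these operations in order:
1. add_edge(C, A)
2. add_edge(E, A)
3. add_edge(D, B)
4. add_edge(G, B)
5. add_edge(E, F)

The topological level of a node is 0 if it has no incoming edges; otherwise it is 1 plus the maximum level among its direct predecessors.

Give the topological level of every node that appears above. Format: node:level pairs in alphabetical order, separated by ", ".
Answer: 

Op 1: add_edge(C, A). Edges now: 1
Op 2: add_edge(E, A). Edges now: 2
Op 3: add_edge(D, B). Edges now: 3
Op 4: add_edge(G, B). Edges now: 4
Op 5: add_edge(E, F). Edges now: 5
Compute levels (Kahn BFS):
  sources (in-degree 0): C, D, E, G
  process C: level=0
    C->A: in-degree(A)=1, level(A)>=1
  process D: level=0
    D->B: in-degree(B)=1, level(B)>=1
  process E: level=0
    E->A: in-degree(A)=0, level(A)=1, enqueue
    E->F: in-degree(F)=0, level(F)=1, enqueue
  process G: level=0
    G->B: in-degree(B)=0, level(B)=1, enqueue
  process A: level=1
  process F: level=1
  process B: level=1
All levels: A:1, B:1, C:0, D:0, E:0, F:1, G:0

Answer: A:1, B:1, C:0, D:0, E:0, F:1, G:0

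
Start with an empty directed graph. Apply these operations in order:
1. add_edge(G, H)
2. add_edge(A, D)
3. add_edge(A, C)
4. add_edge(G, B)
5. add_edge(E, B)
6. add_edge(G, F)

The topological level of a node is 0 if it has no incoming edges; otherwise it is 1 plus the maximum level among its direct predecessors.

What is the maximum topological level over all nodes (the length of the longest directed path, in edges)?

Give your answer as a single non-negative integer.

Answer: 1

Derivation:
Op 1: add_edge(G, H). Edges now: 1
Op 2: add_edge(A, D). Edges now: 2
Op 3: add_edge(A, C). Edges now: 3
Op 4: add_edge(G, B). Edges now: 4
Op 5: add_edge(E, B). Edges now: 5
Op 6: add_edge(G, F). Edges now: 6
Compute levels (Kahn BFS):
  sources (in-degree 0): A, E, G
  process A: level=0
    A->C: in-degree(C)=0, level(C)=1, enqueue
    A->D: in-degree(D)=0, level(D)=1, enqueue
  process E: level=0
    E->B: in-degree(B)=1, level(B)>=1
  process G: level=0
    G->B: in-degree(B)=0, level(B)=1, enqueue
    G->F: in-degree(F)=0, level(F)=1, enqueue
    G->H: in-degree(H)=0, level(H)=1, enqueue
  process C: level=1
  process D: level=1
  process B: level=1
  process F: level=1
  process H: level=1
All levels: A:0, B:1, C:1, D:1, E:0, F:1, G:0, H:1
max level = 1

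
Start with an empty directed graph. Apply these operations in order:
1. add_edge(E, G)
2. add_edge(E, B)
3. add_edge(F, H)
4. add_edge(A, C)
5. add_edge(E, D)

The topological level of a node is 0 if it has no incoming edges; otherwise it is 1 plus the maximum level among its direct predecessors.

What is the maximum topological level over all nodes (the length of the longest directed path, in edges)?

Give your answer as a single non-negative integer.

Answer: 1

Derivation:
Op 1: add_edge(E, G). Edges now: 1
Op 2: add_edge(E, B). Edges now: 2
Op 3: add_edge(F, H). Edges now: 3
Op 4: add_edge(A, C). Edges now: 4
Op 5: add_edge(E, D). Edges now: 5
Compute levels (Kahn BFS):
  sources (in-degree 0): A, E, F
  process A: level=0
    A->C: in-degree(C)=0, level(C)=1, enqueue
  process E: level=0
    E->B: in-degree(B)=0, level(B)=1, enqueue
    E->D: in-degree(D)=0, level(D)=1, enqueue
    E->G: in-degree(G)=0, level(G)=1, enqueue
  process F: level=0
    F->H: in-degree(H)=0, level(H)=1, enqueue
  process C: level=1
  process B: level=1
  process D: level=1
  process G: level=1
  process H: level=1
All levels: A:0, B:1, C:1, D:1, E:0, F:0, G:1, H:1
max level = 1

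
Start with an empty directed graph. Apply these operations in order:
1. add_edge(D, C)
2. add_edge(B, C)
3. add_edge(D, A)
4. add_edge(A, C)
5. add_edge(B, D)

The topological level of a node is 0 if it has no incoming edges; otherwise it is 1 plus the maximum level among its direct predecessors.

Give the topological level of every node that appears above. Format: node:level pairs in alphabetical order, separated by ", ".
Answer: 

Answer: A:2, B:0, C:3, D:1

Derivation:
Op 1: add_edge(D, C). Edges now: 1
Op 2: add_edge(B, C). Edges now: 2
Op 3: add_edge(D, A). Edges now: 3
Op 4: add_edge(A, C). Edges now: 4
Op 5: add_edge(B, D). Edges now: 5
Compute levels (Kahn BFS):
  sources (in-degree 0): B
  process B: level=0
    B->C: in-degree(C)=2, level(C)>=1
    B->D: in-degree(D)=0, level(D)=1, enqueue
  process D: level=1
    D->A: in-degree(A)=0, level(A)=2, enqueue
    D->C: in-degree(C)=1, level(C)>=2
  process A: level=2
    A->C: in-degree(C)=0, level(C)=3, enqueue
  process C: level=3
All levels: A:2, B:0, C:3, D:1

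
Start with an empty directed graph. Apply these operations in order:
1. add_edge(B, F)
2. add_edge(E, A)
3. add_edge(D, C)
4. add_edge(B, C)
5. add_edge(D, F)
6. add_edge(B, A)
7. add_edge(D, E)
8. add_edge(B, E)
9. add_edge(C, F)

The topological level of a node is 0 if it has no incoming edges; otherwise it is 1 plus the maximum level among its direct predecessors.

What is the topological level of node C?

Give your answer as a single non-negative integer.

Answer: 1

Derivation:
Op 1: add_edge(B, F). Edges now: 1
Op 2: add_edge(E, A). Edges now: 2
Op 3: add_edge(D, C). Edges now: 3
Op 4: add_edge(B, C). Edges now: 4
Op 5: add_edge(D, F). Edges now: 5
Op 6: add_edge(B, A). Edges now: 6
Op 7: add_edge(D, E). Edges now: 7
Op 8: add_edge(B, E). Edges now: 8
Op 9: add_edge(C, F). Edges now: 9
Compute levels (Kahn BFS):
  sources (in-degree 0): B, D
  process B: level=0
    B->A: in-degree(A)=1, level(A)>=1
    B->C: in-degree(C)=1, level(C)>=1
    B->E: in-degree(E)=1, level(E)>=1
    B->F: in-degree(F)=2, level(F)>=1
  process D: level=0
    D->C: in-degree(C)=0, level(C)=1, enqueue
    D->E: in-degree(E)=0, level(E)=1, enqueue
    D->F: in-degree(F)=1, level(F)>=1
  process C: level=1
    C->F: in-degree(F)=0, level(F)=2, enqueue
  process E: level=1
    E->A: in-degree(A)=0, level(A)=2, enqueue
  process F: level=2
  process A: level=2
All levels: A:2, B:0, C:1, D:0, E:1, F:2
level(C) = 1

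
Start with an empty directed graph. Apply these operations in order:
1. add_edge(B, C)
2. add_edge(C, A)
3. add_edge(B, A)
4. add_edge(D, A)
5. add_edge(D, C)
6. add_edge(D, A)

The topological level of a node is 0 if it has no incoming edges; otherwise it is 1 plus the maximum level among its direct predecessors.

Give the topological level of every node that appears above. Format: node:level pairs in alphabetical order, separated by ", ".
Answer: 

Answer: A:2, B:0, C:1, D:0

Derivation:
Op 1: add_edge(B, C). Edges now: 1
Op 2: add_edge(C, A). Edges now: 2
Op 3: add_edge(B, A). Edges now: 3
Op 4: add_edge(D, A). Edges now: 4
Op 5: add_edge(D, C). Edges now: 5
Op 6: add_edge(D, A) (duplicate, no change). Edges now: 5
Compute levels (Kahn BFS):
  sources (in-degree 0): B, D
  process B: level=0
    B->A: in-degree(A)=2, level(A)>=1
    B->C: in-degree(C)=1, level(C)>=1
  process D: level=0
    D->A: in-degree(A)=1, level(A)>=1
    D->C: in-degree(C)=0, level(C)=1, enqueue
  process C: level=1
    C->A: in-degree(A)=0, level(A)=2, enqueue
  process A: level=2
All levels: A:2, B:0, C:1, D:0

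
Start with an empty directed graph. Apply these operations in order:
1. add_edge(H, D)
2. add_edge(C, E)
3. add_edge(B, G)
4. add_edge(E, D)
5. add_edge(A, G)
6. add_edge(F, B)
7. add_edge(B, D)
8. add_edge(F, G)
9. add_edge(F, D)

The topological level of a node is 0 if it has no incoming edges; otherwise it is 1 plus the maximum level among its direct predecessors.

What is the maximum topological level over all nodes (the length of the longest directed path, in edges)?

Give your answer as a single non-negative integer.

Answer: 2

Derivation:
Op 1: add_edge(H, D). Edges now: 1
Op 2: add_edge(C, E). Edges now: 2
Op 3: add_edge(B, G). Edges now: 3
Op 4: add_edge(E, D). Edges now: 4
Op 5: add_edge(A, G). Edges now: 5
Op 6: add_edge(F, B). Edges now: 6
Op 7: add_edge(B, D). Edges now: 7
Op 8: add_edge(F, G). Edges now: 8
Op 9: add_edge(F, D). Edges now: 9
Compute levels (Kahn BFS):
  sources (in-degree 0): A, C, F, H
  process A: level=0
    A->G: in-degree(G)=2, level(G)>=1
  process C: level=0
    C->E: in-degree(E)=0, level(E)=1, enqueue
  process F: level=0
    F->B: in-degree(B)=0, level(B)=1, enqueue
    F->D: in-degree(D)=3, level(D)>=1
    F->G: in-degree(G)=1, level(G)>=1
  process H: level=0
    H->D: in-degree(D)=2, level(D)>=1
  process E: level=1
    E->D: in-degree(D)=1, level(D)>=2
  process B: level=1
    B->D: in-degree(D)=0, level(D)=2, enqueue
    B->G: in-degree(G)=0, level(G)=2, enqueue
  process D: level=2
  process G: level=2
All levels: A:0, B:1, C:0, D:2, E:1, F:0, G:2, H:0
max level = 2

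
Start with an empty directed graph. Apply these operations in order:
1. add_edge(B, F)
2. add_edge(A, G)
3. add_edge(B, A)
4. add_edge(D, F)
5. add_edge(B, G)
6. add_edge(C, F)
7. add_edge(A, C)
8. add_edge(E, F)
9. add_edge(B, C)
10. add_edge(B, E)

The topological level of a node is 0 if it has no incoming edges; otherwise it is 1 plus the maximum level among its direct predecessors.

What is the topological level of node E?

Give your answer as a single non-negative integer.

Op 1: add_edge(B, F). Edges now: 1
Op 2: add_edge(A, G). Edges now: 2
Op 3: add_edge(B, A). Edges now: 3
Op 4: add_edge(D, F). Edges now: 4
Op 5: add_edge(B, G). Edges now: 5
Op 6: add_edge(C, F). Edges now: 6
Op 7: add_edge(A, C). Edges now: 7
Op 8: add_edge(E, F). Edges now: 8
Op 9: add_edge(B, C). Edges now: 9
Op 10: add_edge(B, E). Edges now: 10
Compute levels (Kahn BFS):
  sources (in-degree 0): B, D
  process B: level=0
    B->A: in-degree(A)=0, level(A)=1, enqueue
    B->C: in-degree(C)=1, level(C)>=1
    B->E: in-degree(E)=0, level(E)=1, enqueue
    B->F: in-degree(F)=3, level(F)>=1
    B->G: in-degree(G)=1, level(G)>=1
  process D: level=0
    D->F: in-degree(F)=2, level(F)>=1
  process A: level=1
    A->C: in-degree(C)=0, level(C)=2, enqueue
    A->G: in-degree(G)=0, level(G)=2, enqueue
  process E: level=1
    E->F: in-degree(F)=1, level(F)>=2
  process C: level=2
    C->F: in-degree(F)=0, level(F)=3, enqueue
  process G: level=2
  process F: level=3
All levels: A:1, B:0, C:2, D:0, E:1, F:3, G:2
level(E) = 1

Answer: 1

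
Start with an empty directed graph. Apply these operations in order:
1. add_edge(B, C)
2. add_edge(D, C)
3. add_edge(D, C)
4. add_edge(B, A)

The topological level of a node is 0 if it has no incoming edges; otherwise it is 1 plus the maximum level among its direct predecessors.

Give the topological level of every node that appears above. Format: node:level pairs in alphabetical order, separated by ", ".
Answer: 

Answer: A:1, B:0, C:1, D:0

Derivation:
Op 1: add_edge(B, C). Edges now: 1
Op 2: add_edge(D, C). Edges now: 2
Op 3: add_edge(D, C) (duplicate, no change). Edges now: 2
Op 4: add_edge(B, A). Edges now: 3
Compute levels (Kahn BFS):
  sources (in-degree 0): B, D
  process B: level=0
    B->A: in-degree(A)=0, level(A)=1, enqueue
    B->C: in-degree(C)=1, level(C)>=1
  process D: level=0
    D->C: in-degree(C)=0, level(C)=1, enqueue
  process A: level=1
  process C: level=1
All levels: A:1, B:0, C:1, D:0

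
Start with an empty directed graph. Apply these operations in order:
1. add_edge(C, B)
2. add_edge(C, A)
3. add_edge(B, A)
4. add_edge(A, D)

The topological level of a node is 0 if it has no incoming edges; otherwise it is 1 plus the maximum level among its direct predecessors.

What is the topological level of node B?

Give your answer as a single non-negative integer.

Answer: 1

Derivation:
Op 1: add_edge(C, B). Edges now: 1
Op 2: add_edge(C, A). Edges now: 2
Op 3: add_edge(B, A). Edges now: 3
Op 4: add_edge(A, D). Edges now: 4
Compute levels (Kahn BFS):
  sources (in-degree 0): C
  process C: level=0
    C->A: in-degree(A)=1, level(A)>=1
    C->B: in-degree(B)=0, level(B)=1, enqueue
  process B: level=1
    B->A: in-degree(A)=0, level(A)=2, enqueue
  process A: level=2
    A->D: in-degree(D)=0, level(D)=3, enqueue
  process D: level=3
All levels: A:2, B:1, C:0, D:3
level(B) = 1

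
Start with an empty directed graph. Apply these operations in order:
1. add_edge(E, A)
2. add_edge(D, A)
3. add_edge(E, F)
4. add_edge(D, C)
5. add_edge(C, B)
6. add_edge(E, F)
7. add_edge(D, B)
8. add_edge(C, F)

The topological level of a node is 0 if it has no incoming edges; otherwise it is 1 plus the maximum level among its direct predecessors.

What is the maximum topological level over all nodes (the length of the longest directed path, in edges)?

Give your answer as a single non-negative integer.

Op 1: add_edge(E, A). Edges now: 1
Op 2: add_edge(D, A). Edges now: 2
Op 3: add_edge(E, F). Edges now: 3
Op 4: add_edge(D, C). Edges now: 4
Op 5: add_edge(C, B). Edges now: 5
Op 6: add_edge(E, F) (duplicate, no change). Edges now: 5
Op 7: add_edge(D, B). Edges now: 6
Op 8: add_edge(C, F). Edges now: 7
Compute levels (Kahn BFS):
  sources (in-degree 0): D, E
  process D: level=0
    D->A: in-degree(A)=1, level(A)>=1
    D->B: in-degree(B)=1, level(B)>=1
    D->C: in-degree(C)=0, level(C)=1, enqueue
  process E: level=0
    E->A: in-degree(A)=0, level(A)=1, enqueue
    E->F: in-degree(F)=1, level(F)>=1
  process C: level=1
    C->B: in-degree(B)=0, level(B)=2, enqueue
    C->F: in-degree(F)=0, level(F)=2, enqueue
  process A: level=1
  process B: level=2
  process F: level=2
All levels: A:1, B:2, C:1, D:0, E:0, F:2
max level = 2

Answer: 2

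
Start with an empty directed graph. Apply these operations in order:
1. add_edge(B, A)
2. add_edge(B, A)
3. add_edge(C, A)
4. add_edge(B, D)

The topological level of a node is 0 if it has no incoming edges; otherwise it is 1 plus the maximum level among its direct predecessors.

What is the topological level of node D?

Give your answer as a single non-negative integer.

Answer: 1

Derivation:
Op 1: add_edge(B, A). Edges now: 1
Op 2: add_edge(B, A) (duplicate, no change). Edges now: 1
Op 3: add_edge(C, A). Edges now: 2
Op 4: add_edge(B, D). Edges now: 3
Compute levels (Kahn BFS):
  sources (in-degree 0): B, C
  process B: level=0
    B->A: in-degree(A)=1, level(A)>=1
    B->D: in-degree(D)=0, level(D)=1, enqueue
  process C: level=0
    C->A: in-degree(A)=0, level(A)=1, enqueue
  process D: level=1
  process A: level=1
All levels: A:1, B:0, C:0, D:1
level(D) = 1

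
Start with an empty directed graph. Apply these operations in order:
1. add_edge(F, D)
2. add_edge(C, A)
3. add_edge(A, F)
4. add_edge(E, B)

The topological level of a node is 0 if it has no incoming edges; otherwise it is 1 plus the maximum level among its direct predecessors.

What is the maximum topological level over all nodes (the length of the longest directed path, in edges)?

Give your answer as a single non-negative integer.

Answer: 3

Derivation:
Op 1: add_edge(F, D). Edges now: 1
Op 2: add_edge(C, A). Edges now: 2
Op 3: add_edge(A, F). Edges now: 3
Op 4: add_edge(E, B). Edges now: 4
Compute levels (Kahn BFS):
  sources (in-degree 0): C, E
  process C: level=0
    C->A: in-degree(A)=0, level(A)=1, enqueue
  process E: level=0
    E->B: in-degree(B)=0, level(B)=1, enqueue
  process A: level=1
    A->F: in-degree(F)=0, level(F)=2, enqueue
  process B: level=1
  process F: level=2
    F->D: in-degree(D)=0, level(D)=3, enqueue
  process D: level=3
All levels: A:1, B:1, C:0, D:3, E:0, F:2
max level = 3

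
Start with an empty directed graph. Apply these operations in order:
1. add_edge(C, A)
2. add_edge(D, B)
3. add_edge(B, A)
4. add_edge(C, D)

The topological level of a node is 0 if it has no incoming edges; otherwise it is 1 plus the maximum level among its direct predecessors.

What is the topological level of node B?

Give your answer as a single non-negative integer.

Op 1: add_edge(C, A). Edges now: 1
Op 2: add_edge(D, B). Edges now: 2
Op 3: add_edge(B, A). Edges now: 3
Op 4: add_edge(C, D). Edges now: 4
Compute levels (Kahn BFS):
  sources (in-degree 0): C
  process C: level=0
    C->A: in-degree(A)=1, level(A)>=1
    C->D: in-degree(D)=0, level(D)=1, enqueue
  process D: level=1
    D->B: in-degree(B)=0, level(B)=2, enqueue
  process B: level=2
    B->A: in-degree(A)=0, level(A)=3, enqueue
  process A: level=3
All levels: A:3, B:2, C:0, D:1
level(B) = 2

Answer: 2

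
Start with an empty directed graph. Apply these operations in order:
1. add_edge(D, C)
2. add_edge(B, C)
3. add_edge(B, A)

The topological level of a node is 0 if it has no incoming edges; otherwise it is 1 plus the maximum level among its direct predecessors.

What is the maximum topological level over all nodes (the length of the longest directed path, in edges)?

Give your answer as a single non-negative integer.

Answer: 1

Derivation:
Op 1: add_edge(D, C). Edges now: 1
Op 2: add_edge(B, C). Edges now: 2
Op 3: add_edge(B, A). Edges now: 3
Compute levels (Kahn BFS):
  sources (in-degree 0): B, D
  process B: level=0
    B->A: in-degree(A)=0, level(A)=1, enqueue
    B->C: in-degree(C)=1, level(C)>=1
  process D: level=0
    D->C: in-degree(C)=0, level(C)=1, enqueue
  process A: level=1
  process C: level=1
All levels: A:1, B:0, C:1, D:0
max level = 1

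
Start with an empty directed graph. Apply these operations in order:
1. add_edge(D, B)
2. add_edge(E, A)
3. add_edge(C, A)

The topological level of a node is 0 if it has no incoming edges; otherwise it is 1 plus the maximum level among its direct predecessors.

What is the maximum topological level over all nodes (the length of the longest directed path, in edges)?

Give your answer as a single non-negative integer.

Op 1: add_edge(D, B). Edges now: 1
Op 2: add_edge(E, A). Edges now: 2
Op 3: add_edge(C, A). Edges now: 3
Compute levels (Kahn BFS):
  sources (in-degree 0): C, D, E
  process C: level=0
    C->A: in-degree(A)=1, level(A)>=1
  process D: level=0
    D->B: in-degree(B)=0, level(B)=1, enqueue
  process E: level=0
    E->A: in-degree(A)=0, level(A)=1, enqueue
  process B: level=1
  process A: level=1
All levels: A:1, B:1, C:0, D:0, E:0
max level = 1

Answer: 1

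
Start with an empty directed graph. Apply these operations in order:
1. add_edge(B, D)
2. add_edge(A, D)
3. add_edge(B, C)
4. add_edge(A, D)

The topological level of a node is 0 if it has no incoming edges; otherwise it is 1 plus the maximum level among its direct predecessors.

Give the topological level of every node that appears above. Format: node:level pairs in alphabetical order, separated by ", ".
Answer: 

Op 1: add_edge(B, D). Edges now: 1
Op 2: add_edge(A, D). Edges now: 2
Op 3: add_edge(B, C). Edges now: 3
Op 4: add_edge(A, D) (duplicate, no change). Edges now: 3
Compute levels (Kahn BFS):
  sources (in-degree 0): A, B
  process A: level=0
    A->D: in-degree(D)=1, level(D)>=1
  process B: level=0
    B->C: in-degree(C)=0, level(C)=1, enqueue
    B->D: in-degree(D)=0, level(D)=1, enqueue
  process C: level=1
  process D: level=1
All levels: A:0, B:0, C:1, D:1

Answer: A:0, B:0, C:1, D:1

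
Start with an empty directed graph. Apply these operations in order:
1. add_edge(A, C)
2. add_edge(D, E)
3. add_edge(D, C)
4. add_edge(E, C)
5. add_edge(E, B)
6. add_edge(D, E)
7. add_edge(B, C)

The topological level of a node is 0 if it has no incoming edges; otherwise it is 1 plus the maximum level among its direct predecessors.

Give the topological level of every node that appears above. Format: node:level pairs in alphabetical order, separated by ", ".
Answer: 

Op 1: add_edge(A, C). Edges now: 1
Op 2: add_edge(D, E). Edges now: 2
Op 3: add_edge(D, C). Edges now: 3
Op 4: add_edge(E, C). Edges now: 4
Op 5: add_edge(E, B). Edges now: 5
Op 6: add_edge(D, E) (duplicate, no change). Edges now: 5
Op 7: add_edge(B, C). Edges now: 6
Compute levels (Kahn BFS):
  sources (in-degree 0): A, D
  process A: level=0
    A->C: in-degree(C)=3, level(C)>=1
  process D: level=0
    D->C: in-degree(C)=2, level(C)>=1
    D->E: in-degree(E)=0, level(E)=1, enqueue
  process E: level=1
    E->B: in-degree(B)=0, level(B)=2, enqueue
    E->C: in-degree(C)=1, level(C)>=2
  process B: level=2
    B->C: in-degree(C)=0, level(C)=3, enqueue
  process C: level=3
All levels: A:0, B:2, C:3, D:0, E:1

Answer: A:0, B:2, C:3, D:0, E:1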